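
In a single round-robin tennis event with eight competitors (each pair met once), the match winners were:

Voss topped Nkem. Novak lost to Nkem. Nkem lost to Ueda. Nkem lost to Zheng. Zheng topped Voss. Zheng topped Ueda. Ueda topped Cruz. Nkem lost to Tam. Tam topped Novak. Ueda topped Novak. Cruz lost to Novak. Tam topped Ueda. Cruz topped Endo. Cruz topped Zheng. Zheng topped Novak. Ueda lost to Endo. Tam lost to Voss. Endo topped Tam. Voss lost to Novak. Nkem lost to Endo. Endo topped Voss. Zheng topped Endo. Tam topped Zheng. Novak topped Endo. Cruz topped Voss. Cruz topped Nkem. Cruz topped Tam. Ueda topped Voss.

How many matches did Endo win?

4

Endo's results: beat Ueda, Voss, Nkem, Tam; lost to Cruz, Zheng, Novak.
That is 4 wins.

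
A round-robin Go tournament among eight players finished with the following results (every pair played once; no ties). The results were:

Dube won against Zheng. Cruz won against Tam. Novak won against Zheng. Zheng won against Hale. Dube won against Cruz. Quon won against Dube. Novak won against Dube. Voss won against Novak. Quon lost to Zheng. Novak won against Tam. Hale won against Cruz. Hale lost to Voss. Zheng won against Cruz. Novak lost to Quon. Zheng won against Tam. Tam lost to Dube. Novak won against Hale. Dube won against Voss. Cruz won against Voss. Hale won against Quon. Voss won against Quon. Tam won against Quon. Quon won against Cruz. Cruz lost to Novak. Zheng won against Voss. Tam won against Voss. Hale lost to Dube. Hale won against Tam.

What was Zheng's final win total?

5

Zheng's results: beat Hale, Tam, Quon, Cruz, Voss; lost to Novak, Dube.
That is 5 wins.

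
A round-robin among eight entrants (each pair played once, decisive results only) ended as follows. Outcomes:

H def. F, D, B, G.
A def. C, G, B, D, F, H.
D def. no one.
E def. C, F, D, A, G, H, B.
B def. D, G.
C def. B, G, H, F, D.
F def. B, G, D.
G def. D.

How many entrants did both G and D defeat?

G beat: D.
D beat: no one.
No one was beaten by both.

0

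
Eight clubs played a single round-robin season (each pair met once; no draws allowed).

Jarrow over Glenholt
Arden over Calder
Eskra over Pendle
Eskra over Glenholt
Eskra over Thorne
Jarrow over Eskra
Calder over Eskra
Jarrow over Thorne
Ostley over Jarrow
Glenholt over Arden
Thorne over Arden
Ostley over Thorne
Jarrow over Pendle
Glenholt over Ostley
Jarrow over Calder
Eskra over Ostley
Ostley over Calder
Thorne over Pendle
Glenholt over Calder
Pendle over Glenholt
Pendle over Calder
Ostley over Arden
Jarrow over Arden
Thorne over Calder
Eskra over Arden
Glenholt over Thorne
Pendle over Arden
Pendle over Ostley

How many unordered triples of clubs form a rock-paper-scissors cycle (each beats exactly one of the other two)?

10

Win totals: Jarrow 6, Arden 1, Thorne 3, Calder 1, Eskra 5, Ostley 4, Glenholt 4, Pendle 4.
A club with w wins dominates both others in C(w,2) triples; summing gives 15 + 0 + 3 + 0 + 10 + 6 + 6 + 6 = 46 transitive triples.
Total triples C(8,3) = 56, so cyclic triples = 56 − 46 = 10.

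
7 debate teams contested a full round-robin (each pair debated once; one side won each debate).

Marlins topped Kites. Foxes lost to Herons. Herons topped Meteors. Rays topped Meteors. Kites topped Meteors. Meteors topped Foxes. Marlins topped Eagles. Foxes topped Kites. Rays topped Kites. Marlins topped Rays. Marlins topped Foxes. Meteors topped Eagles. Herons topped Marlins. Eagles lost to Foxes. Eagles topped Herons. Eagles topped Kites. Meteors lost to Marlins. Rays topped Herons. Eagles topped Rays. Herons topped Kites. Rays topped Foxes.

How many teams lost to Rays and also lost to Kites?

1

Rays beat: Foxes, Kites, Herons, Meteors.
Kites beat: Meteors.
Both beat: Meteors — 1.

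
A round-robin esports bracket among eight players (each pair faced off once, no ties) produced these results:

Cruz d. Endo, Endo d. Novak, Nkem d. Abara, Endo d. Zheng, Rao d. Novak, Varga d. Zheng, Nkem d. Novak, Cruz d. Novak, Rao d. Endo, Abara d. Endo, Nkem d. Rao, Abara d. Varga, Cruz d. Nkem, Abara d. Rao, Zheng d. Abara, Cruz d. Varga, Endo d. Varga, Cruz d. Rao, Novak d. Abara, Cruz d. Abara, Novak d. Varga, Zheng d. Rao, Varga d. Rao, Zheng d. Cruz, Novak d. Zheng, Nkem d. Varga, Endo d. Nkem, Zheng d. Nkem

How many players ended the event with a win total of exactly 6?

Win totals: Novak 3, Nkem 4, Endo 4, Cruz 6, Zheng 4, Rao 2, Abara 3, Varga 2.
Exactly 6: Cruz — 1 player.

1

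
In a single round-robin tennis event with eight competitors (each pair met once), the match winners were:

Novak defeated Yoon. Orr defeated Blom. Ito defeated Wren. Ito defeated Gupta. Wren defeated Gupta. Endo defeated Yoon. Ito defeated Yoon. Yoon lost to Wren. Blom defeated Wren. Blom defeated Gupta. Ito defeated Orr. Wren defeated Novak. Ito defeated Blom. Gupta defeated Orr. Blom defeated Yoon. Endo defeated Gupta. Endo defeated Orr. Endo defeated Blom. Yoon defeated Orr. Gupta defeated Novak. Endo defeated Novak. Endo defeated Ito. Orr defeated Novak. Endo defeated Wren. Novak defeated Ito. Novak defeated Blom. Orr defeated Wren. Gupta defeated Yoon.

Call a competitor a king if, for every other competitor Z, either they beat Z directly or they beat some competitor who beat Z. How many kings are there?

Endo reaches everyone (king).
Ito cannot reach Endo in two steps.
Gupta cannot reach Endo in two steps.
Blom cannot reach Endo, Ito in two steps.
Yoon cannot reach Endo, Ito, Gupta in two steps.
Orr cannot reach Endo in two steps.
Wren cannot reach Endo in two steps.
Novak cannot reach Endo in two steps.
Kings: Endo — 1.

1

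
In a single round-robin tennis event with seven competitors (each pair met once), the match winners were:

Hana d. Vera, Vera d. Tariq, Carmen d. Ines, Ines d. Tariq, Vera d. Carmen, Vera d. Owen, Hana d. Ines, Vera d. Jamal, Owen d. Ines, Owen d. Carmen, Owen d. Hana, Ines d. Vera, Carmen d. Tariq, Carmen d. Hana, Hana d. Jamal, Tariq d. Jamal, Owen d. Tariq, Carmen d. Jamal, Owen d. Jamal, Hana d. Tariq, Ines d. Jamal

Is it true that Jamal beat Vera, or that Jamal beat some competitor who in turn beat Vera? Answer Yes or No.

No

Jamal did not beat Vera directly.
Jamal beat no one, so there is no intermediate competitor.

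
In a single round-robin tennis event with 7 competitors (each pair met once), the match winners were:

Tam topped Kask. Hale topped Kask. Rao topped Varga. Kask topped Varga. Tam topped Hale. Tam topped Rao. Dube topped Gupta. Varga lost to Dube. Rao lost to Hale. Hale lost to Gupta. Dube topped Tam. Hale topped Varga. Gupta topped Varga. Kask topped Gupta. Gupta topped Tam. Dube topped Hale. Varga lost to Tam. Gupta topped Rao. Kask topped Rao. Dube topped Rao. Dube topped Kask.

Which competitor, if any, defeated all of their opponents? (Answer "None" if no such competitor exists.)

Dube

Dube has 6 wins out of 6 opponents — a perfect record.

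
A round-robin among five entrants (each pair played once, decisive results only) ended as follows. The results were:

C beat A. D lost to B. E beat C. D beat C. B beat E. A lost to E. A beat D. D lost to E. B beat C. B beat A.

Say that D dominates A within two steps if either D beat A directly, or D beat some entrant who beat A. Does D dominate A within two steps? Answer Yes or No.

D did not beat A directly.
D beat C. Of those, C beat A.

Yes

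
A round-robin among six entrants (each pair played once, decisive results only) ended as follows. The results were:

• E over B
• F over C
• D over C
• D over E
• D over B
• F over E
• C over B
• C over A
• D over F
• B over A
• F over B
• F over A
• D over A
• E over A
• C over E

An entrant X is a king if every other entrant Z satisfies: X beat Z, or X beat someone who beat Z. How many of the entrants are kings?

1

A cannot reach B, C, D, E, F in two steps.
B cannot reach C, D, E, F in two steps.
C cannot reach D, F in two steps.
D reaches everyone (king).
E cannot reach C, D, F in two steps.
F cannot reach D in two steps.
Kings: D — 1.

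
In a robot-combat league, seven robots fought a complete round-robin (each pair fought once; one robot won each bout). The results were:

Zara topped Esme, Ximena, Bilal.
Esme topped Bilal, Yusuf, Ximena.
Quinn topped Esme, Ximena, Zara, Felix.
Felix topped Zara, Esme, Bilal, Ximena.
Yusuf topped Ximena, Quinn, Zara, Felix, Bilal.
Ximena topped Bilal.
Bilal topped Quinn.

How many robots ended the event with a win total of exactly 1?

Win totals: Yusuf 5, Felix 4, Bilal 1, Quinn 4, Ximena 1, Zara 3, Esme 3.
Exactly 1: Bilal, Ximena — 2 robots.

2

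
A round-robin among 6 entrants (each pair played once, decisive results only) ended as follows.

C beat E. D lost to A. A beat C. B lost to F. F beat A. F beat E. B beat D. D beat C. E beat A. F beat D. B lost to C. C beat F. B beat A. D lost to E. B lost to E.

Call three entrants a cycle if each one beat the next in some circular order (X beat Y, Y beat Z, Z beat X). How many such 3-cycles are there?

Of the C(6,3) = 20 triples, the cyclic ones are: {A, B, C}; {A, C, E}; {A, C, F}; {B, C, D}; {C, D, E}; {C, D, F}.
That is 6.

6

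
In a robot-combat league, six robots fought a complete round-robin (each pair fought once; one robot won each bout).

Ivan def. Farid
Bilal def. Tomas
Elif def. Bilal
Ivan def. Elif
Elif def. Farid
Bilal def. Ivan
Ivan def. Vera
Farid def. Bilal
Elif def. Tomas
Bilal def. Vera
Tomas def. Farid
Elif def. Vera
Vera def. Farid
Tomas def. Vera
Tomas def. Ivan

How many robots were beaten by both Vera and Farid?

Vera beat: Farid.
Farid beat: Bilal.
No one was beaten by both.

0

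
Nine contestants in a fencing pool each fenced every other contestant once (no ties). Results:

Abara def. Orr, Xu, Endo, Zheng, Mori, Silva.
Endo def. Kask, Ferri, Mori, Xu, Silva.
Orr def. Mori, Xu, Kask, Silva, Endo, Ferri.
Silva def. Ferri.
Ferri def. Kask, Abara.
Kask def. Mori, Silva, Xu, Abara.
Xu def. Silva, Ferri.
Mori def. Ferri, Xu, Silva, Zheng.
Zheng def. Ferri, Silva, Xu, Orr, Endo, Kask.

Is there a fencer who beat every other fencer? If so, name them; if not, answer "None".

Highest win total is Zheng with 6 (out of 8 possible).
Zheng lost to Mori, Abara, so no fencer went undefeated.

None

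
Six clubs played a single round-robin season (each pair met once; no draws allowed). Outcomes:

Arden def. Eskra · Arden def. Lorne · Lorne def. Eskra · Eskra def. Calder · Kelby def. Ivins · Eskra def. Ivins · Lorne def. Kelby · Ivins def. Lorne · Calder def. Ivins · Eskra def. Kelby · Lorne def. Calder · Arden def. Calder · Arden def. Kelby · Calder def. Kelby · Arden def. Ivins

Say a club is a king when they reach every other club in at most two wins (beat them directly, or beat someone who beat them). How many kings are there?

Calder cannot reach Arden, Eskra in two steps.
Kelby cannot reach Calder, Arden, Eskra in two steps.
Lorne cannot reach Arden in two steps.
Arden reaches everyone (king).
Ivins cannot reach Arden in two steps.
Eskra cannot reach Arden in two steps.
Kings: Arden — 1.

1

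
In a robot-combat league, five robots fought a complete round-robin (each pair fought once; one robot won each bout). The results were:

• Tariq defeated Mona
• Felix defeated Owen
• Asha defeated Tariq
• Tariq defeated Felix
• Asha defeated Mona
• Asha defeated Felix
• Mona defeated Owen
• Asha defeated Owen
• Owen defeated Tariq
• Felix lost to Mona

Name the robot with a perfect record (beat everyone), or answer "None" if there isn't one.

Asha

Asha has 4 wins out of 4 opponents — a perfect record.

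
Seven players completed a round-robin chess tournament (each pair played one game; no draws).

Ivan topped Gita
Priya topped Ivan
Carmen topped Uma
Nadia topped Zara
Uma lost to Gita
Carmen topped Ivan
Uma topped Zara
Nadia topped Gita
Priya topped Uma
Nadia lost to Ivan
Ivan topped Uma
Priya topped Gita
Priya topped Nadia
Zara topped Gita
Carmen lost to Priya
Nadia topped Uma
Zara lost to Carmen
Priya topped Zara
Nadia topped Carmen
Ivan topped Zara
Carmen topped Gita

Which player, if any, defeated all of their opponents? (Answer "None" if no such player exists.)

Priya

Priya has 6 wins out of 6 opponents — a perfect record.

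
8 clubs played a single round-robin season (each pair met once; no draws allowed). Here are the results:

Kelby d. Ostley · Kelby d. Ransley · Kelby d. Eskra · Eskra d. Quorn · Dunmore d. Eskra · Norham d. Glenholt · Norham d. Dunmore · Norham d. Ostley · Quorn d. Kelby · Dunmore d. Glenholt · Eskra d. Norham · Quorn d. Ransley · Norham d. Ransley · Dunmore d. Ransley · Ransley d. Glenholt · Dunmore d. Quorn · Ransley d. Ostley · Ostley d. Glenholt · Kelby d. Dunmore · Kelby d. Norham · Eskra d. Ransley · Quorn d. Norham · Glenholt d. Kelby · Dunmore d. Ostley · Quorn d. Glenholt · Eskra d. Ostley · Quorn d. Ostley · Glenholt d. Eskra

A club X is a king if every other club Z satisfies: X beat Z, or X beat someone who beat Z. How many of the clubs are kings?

6

Ransley cannot reach Quorn, Dunmore, Norham in two steps.
Quorn reaches everyone (king).
Kelby reaches everyone (king).
Dunmore reaches everyone (king).
Norham reaches everyone (king).
Eskra reaches everyone (king).
Glenholt reaches everyone (king).
Ostley cannot reach Ransley, Quorn, Dunmore, Norham in two steps.
Kings: Quorn, Kelby, Dunmore, Norham, Eskra, Glenholt — 6.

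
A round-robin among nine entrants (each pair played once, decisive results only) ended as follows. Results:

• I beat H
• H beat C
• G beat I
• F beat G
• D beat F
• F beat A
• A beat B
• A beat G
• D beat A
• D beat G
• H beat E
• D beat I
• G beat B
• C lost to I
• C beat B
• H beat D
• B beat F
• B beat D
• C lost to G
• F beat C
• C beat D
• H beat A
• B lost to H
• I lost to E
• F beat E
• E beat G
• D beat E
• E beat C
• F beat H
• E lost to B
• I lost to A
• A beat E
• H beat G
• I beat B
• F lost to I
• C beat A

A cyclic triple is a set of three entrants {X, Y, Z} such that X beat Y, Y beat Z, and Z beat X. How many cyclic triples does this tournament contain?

25

Win totals: A 4, B 3, C 3, D 5, E 3, F 5, G 3, H 6, I 4.
An entrant with w wins dominates both others in C(w,2) triples; summing gives 6 + 3 + 3 + 10 + 3 + 10 + 3 + 15 + 6 = 59 transitive triples.
Total triples C(9,3) = 84, so cyclic triples = 84 − 59 = 25.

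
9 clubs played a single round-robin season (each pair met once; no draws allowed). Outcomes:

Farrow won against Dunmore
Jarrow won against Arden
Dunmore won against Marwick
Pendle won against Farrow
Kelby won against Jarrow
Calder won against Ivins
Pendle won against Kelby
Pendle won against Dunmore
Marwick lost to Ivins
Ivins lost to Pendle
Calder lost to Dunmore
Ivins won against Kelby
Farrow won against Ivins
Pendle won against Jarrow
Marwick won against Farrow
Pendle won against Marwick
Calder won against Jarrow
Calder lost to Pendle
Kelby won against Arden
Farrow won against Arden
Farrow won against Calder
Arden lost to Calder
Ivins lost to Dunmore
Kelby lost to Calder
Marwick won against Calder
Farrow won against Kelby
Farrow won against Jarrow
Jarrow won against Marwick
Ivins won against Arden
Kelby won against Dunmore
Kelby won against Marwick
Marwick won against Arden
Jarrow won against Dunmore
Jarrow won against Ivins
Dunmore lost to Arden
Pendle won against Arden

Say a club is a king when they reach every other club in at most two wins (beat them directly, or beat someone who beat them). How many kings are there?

1

Pendle reaches everyone (king).
Farrow cannot reach Pendle in two steps.
Calder cannot reach Pendle, Farrow in two steps.
Marwick cannot reach Pendle in two steps.
Kelby cannot reach Pendle in two steps.
Ivins cannot reach Pendle in two steps.
Jarrow cannot reach Pendle in two steps.
Arden cannot reach Pendle, Farrow, Kelby, Jarrow in two steps.
Dunmore cannot reach Pendle in two steps.
Kings: Pendle — 1.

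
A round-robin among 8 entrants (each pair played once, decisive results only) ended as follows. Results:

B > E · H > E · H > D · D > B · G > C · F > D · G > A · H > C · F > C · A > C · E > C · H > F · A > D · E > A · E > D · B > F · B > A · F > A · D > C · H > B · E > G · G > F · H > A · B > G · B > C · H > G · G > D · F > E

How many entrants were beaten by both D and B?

D beat: B, C.
B beat: A, C, E, F, G.
Both beat: C — 1.

1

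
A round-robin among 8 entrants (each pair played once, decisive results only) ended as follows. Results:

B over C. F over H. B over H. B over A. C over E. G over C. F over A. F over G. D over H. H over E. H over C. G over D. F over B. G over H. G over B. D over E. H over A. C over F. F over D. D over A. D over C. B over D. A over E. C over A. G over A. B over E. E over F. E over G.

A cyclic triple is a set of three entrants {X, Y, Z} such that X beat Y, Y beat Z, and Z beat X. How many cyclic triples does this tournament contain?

Win totals: A 1, B 5, C 3, D 4, E 2, F 5, G 5, H 3.
An entrant with w wins dominates both others in C(w,2) triples; summing gives 0 + 10 + 3 + 6 + 1 + 10 + 10 + 3 = 43 transitive triples.
Total triples C(8,3) = 56, so cyclic triples = 56 − 43 = 13.

13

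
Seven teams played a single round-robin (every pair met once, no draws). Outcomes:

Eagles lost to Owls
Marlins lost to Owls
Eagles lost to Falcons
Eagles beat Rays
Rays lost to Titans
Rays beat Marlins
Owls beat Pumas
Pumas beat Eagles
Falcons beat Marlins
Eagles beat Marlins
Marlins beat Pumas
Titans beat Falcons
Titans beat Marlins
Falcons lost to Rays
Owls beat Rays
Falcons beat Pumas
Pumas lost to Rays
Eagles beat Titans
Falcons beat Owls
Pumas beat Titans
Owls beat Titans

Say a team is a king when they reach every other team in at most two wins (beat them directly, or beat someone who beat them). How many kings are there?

Marlins cannot reach Falcons, Rays, Owls in two steps.
Falcons reaches everyone (king).
Pumas cannot reach Owls in two steps.
Rays reaches everyone (king).
Titans reaches everyone (king).
Eagles cannot reach Owls in two steps.
Owls reaches everyone (king).
Kings: Falcons, Rays, Titans, Owls — 4.

4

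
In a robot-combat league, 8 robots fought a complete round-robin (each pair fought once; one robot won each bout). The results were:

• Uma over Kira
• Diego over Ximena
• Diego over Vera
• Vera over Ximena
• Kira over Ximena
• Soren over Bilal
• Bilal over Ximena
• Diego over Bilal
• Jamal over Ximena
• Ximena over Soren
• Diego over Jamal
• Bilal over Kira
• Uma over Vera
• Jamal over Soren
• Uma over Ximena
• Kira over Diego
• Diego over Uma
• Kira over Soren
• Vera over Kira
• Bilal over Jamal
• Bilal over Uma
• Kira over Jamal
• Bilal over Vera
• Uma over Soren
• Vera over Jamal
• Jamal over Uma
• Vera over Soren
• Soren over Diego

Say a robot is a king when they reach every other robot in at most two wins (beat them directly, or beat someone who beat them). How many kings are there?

Jamal reaches everyone (king).
Uma reaches everyone (king).
Vera reaches everyone (king).
Kira reaches everyone (king).
Soren reaches everyone (king).
Diego reaches everyone (king).
Ximena cannot reach Jamal, Uma, Vera, Kira in two steps.
Bilal reaches everyone (king).
Kings: Jamal, Uma, Vera, Kira, Soren, Diego, Bilal — 7.

7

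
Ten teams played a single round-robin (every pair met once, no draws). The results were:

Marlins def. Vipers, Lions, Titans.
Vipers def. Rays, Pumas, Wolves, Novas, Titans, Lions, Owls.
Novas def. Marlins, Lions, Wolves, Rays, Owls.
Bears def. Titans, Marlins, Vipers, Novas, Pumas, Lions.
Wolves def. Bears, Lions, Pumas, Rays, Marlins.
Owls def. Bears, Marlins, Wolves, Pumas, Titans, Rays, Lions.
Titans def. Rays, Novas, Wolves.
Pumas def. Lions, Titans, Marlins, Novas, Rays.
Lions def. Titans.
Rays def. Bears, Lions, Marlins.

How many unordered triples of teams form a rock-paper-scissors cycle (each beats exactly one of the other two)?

Win totals: Novas 5, Wolves 5, Marlins 3, Vipers 7, Owls 7, Pumas 5, Titans 3, Lions 1, Rays 3, Bears 6.
A team with w wins dominates both others in C(w,2) triples; summing gives 10 + 10 + 3 + 21 + 21 + 10 + 3 + 0 + 3 + 15 = 96 transitive triples.
Total triples C(10,3) = 120, so cyclic triples = 120 − 96 = 24.

24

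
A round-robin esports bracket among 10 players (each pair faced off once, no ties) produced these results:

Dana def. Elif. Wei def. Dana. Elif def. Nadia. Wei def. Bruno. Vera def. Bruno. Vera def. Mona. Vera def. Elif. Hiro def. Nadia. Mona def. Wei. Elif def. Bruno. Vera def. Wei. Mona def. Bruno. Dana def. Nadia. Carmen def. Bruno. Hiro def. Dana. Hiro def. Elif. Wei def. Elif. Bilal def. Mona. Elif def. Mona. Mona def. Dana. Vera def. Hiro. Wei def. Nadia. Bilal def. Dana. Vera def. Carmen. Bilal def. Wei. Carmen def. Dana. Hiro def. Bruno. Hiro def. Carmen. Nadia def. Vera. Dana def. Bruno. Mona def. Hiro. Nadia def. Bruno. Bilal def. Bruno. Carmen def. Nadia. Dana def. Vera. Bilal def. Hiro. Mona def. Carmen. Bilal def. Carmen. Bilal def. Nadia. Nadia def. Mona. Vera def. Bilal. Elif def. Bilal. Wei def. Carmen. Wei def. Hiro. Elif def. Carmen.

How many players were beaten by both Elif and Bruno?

Elif beat: Nadia, Mona, Bruno, Carmen, Bilal.
Bruno beat: no one.
No one was beaten by both.

0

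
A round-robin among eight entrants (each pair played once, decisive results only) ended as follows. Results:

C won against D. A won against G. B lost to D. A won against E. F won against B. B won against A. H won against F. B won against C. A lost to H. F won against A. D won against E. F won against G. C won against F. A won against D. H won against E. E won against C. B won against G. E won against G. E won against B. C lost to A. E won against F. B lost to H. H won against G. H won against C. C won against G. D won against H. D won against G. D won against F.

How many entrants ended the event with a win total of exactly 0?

Win totals: A 4, B 3, C 3, D 5, E 4, F 3, G 0, H 6.
Exactly 0: G — 1 entrant.

1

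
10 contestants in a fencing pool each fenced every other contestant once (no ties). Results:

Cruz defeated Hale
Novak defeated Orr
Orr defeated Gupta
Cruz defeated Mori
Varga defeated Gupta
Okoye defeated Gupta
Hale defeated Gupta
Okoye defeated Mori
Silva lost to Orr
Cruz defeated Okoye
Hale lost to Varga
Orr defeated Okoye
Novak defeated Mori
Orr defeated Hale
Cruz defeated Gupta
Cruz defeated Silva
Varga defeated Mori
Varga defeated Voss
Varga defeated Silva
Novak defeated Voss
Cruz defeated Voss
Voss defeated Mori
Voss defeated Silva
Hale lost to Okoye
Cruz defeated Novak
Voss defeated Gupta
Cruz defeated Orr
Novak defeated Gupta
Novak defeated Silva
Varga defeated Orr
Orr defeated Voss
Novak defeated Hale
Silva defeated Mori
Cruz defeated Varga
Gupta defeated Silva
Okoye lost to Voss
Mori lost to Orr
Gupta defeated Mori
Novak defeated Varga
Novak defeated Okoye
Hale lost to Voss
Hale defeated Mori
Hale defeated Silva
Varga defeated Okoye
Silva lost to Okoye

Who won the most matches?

Win totals: Mori 0, Gupta 2, Voss 5, Varga 7, Novak 8, Cruz 9, Silva 1, Hale 3, Okoye 4, Orr 6.
Cruz leads with 9 wins (next highest: 8).

Cruz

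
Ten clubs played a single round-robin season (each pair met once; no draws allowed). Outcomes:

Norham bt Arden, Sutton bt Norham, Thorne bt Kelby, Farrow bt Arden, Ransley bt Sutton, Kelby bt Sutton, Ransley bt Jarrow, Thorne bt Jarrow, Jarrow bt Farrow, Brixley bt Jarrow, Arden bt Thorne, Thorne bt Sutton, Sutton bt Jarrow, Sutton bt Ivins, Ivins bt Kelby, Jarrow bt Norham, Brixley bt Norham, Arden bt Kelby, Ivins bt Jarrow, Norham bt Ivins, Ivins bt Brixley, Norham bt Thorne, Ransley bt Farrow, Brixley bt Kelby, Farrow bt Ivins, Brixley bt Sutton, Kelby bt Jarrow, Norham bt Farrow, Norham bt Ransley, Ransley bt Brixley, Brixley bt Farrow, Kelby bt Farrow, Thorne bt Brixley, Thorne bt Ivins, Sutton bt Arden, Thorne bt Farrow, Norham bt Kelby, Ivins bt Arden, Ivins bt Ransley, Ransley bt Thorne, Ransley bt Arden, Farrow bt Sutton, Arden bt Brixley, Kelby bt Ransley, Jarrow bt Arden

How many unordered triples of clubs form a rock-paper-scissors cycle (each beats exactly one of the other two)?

Win totals: Norham 6, Ivins 5, Ransley 6, Farrow 3, Jarrow 3, Brixley 5, Thorne 6, Arden 3, Sutton 4, Kelby 4.
A club with w wins dominates both others in C(w,2) triples; summing gives 15 + 10 + 15 + 3 + 3 + 10 + 15 + 3 + 6 + 6 = 86 transitive triples.
Total triples C(10,3) = 120, so cyclic triples = 120 − 86 = 34.

34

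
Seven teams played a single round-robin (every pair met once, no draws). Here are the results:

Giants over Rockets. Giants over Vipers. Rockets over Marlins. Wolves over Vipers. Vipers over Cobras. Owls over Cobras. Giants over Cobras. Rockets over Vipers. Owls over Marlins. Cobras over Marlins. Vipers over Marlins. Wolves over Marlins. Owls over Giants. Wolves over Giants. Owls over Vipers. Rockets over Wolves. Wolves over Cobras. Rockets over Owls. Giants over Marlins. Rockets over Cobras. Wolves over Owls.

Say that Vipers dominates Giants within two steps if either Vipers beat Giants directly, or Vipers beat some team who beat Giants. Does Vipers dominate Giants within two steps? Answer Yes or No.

No

Vipers did not beat Giants directly.
Vipers beat Cobras, Marlins, but each of them lost to Giants. No two-step path.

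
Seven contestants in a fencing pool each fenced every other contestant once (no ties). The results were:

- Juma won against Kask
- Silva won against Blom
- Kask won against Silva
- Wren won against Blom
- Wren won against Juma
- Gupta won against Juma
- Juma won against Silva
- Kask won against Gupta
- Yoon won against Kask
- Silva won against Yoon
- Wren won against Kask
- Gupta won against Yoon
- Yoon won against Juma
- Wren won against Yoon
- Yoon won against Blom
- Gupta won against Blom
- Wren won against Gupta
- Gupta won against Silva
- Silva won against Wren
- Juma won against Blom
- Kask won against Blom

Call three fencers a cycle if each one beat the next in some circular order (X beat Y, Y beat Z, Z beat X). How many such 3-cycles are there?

7

Win totals: Silva 3, Juma 3, Kask 3, Wren 5, Blom 0, Gupta 4, Yoon 3.
A fencer with w wins dominates both others in C(w,2) triples; summing gives 3 + 3 + 3 + 10 + 0 + 6 + 3 = 28 transitive triples.
Total triples C(7,3) = 35, so cyclic triples = 35 − 28 = 7.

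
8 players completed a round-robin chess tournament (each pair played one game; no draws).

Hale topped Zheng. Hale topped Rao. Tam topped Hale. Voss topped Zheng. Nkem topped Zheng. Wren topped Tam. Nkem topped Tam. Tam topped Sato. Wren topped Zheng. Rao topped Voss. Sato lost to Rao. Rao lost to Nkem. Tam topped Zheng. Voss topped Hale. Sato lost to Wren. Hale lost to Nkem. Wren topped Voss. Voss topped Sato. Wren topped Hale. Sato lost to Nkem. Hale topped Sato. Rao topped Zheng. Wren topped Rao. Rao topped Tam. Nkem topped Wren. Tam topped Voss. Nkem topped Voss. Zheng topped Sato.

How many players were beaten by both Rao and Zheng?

1

Rao beat: Zheng, Voss, Tam, Sato.
Zheng beat: Sato.
Both beat: Sato — 1.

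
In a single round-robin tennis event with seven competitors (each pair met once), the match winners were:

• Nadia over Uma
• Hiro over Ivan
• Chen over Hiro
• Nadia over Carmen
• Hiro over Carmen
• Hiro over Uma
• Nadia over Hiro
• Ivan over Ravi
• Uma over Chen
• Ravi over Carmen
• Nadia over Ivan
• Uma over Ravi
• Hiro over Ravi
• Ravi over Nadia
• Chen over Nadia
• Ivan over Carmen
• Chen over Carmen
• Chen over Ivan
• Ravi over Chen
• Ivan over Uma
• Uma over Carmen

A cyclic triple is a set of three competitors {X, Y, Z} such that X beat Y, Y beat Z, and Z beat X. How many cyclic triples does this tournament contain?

8

Win totals: Hiro 4, Uma 3, Chen 4, Nadia 4, Carmen 0, Ivan 3, Ravi 3.
A competitor with w wins dominates both others in C(w,2) triples; summing gives 6 + 3 + 6 + 6 + 0 + 3 + 3 = 27 transitive triples.
Total triples C(7,3) = 35, so cyclic triples = 35 − 27 = 8.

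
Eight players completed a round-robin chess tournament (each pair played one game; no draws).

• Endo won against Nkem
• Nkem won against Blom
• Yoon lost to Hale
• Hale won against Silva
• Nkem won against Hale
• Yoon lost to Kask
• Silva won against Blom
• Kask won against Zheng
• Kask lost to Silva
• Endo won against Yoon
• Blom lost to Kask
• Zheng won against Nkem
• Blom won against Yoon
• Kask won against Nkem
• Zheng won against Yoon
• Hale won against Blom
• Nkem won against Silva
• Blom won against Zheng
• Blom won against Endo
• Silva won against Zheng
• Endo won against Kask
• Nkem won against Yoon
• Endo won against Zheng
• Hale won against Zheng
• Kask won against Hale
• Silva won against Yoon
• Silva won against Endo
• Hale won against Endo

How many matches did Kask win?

Kask's results: beat Zheng, Hale, Nkem, Blom, Yoon; lost to Silva, Endo.
That is 5 wins.

5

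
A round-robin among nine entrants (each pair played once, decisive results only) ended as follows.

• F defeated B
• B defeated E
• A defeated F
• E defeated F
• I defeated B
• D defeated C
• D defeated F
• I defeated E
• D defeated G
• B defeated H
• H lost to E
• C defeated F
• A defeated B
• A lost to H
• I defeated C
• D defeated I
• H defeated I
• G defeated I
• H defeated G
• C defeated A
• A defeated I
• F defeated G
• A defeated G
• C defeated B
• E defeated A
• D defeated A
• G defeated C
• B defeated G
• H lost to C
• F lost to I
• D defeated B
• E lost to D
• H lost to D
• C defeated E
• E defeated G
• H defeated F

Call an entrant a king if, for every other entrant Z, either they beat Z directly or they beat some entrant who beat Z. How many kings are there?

1

A cannot reach D in two steps.
B cannot reach D in two steps.
C cannot reach D in two steps.
D reaches everyone (king).
E cannot reach D in two steps.
F cannot reach A, D in two steps.
G cannot reach D in two steps.
H cannot reach D in two steps.
I cannot reach D in two steps.
Kings: D — 1.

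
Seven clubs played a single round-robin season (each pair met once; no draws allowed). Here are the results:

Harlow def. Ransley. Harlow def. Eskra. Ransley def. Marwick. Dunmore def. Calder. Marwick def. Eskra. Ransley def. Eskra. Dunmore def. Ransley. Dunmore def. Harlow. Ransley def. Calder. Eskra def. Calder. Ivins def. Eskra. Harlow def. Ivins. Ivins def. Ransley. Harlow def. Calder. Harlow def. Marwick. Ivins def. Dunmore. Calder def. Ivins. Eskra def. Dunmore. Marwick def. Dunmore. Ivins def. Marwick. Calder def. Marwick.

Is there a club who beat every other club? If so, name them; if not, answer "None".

Highest win total is Harlow with 5 (out of 6 possible).
Harlow lost to Dunmore, so no club went undefeated.

None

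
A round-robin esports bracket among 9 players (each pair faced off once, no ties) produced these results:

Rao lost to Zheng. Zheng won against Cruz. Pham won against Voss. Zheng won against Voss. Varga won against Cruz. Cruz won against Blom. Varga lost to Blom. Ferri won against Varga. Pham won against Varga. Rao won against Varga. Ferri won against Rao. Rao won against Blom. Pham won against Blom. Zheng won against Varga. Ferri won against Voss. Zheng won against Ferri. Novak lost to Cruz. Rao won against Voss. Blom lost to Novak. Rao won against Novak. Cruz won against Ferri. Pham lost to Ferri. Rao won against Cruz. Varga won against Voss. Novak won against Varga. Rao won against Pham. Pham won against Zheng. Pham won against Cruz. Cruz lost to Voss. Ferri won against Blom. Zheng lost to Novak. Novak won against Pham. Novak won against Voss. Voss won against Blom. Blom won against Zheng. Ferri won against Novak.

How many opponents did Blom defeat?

Blom's results: beat Zheng, Varga; lost to Voss, Pham, Ferri, Rao, Cruz, Novak.
That is 2 wins.

2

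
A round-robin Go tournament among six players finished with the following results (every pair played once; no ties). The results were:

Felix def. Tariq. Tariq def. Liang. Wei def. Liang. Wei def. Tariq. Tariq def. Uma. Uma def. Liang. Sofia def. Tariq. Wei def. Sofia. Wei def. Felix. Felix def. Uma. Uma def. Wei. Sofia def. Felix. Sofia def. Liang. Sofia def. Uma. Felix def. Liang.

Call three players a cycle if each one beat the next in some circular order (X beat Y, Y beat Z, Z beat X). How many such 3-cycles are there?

3

Win totals: Sofia 4, Wei 4, Felix 3, Uma 2, Tariq 2, Liang 0.
A player with w wins dominates both others in C(w,2) triples; summing gives 6 + 6 + 3 + 1 + 1 + 0 = 17 transitive triples.
Total triples C(6,3) = 20, so cyclic triples = 20 − 17 = 3.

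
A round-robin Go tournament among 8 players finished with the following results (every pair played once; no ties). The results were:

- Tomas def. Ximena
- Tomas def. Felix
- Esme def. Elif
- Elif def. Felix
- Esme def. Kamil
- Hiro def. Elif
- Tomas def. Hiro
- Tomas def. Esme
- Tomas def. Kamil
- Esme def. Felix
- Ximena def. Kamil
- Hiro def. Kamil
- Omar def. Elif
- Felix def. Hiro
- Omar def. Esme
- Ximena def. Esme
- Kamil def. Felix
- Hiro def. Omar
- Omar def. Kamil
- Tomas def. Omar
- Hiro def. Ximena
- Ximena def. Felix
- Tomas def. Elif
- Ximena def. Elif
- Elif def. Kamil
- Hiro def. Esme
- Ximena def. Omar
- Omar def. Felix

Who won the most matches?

Win totals: Felix 1, Hiro 5, Elif 2, Ximena 5, Tomas 7, Esme 3, Kamil 1, Omar 4.
Tomas leads with 7 wins (next highest: 5).

Tomas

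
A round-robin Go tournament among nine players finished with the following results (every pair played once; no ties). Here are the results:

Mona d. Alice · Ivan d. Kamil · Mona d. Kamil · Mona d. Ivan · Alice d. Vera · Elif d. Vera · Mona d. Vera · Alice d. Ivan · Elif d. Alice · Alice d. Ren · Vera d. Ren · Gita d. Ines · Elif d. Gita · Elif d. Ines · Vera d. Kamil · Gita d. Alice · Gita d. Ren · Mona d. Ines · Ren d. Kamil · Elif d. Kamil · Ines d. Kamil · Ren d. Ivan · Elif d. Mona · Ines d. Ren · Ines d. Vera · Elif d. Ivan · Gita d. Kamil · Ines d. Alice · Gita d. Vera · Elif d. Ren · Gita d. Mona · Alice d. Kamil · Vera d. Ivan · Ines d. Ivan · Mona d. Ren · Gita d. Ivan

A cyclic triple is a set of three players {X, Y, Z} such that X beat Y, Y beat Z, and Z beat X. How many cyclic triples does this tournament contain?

Win totals: Ivan 1, Gita 7, Alice 4, Elif 8, Vera 3, Ines 5, Kamil 0, Ren 2, Mona 6.
A player with w wins dominates both others in C(w,2) triples; summing gives 0 + 21 + 6 + 28 + 3 + 10 + 0 + 1 + 15 = 84 transitive triples.
Total triples C(9,3) = 84, so cyclic triples = 84 − 84 = 0.

0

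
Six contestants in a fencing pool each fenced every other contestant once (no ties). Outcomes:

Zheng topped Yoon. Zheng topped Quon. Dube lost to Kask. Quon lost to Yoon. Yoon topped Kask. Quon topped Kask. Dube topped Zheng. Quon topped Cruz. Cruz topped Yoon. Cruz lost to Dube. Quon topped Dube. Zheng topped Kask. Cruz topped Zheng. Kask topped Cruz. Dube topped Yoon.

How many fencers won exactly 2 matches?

Win totals: Quon 3, Kask 2, Zheng 3, Dube 3, Cruz 2, Yoon 2.
Exactly 2: Kask, Cruz, Yoon — 3 fencers.

3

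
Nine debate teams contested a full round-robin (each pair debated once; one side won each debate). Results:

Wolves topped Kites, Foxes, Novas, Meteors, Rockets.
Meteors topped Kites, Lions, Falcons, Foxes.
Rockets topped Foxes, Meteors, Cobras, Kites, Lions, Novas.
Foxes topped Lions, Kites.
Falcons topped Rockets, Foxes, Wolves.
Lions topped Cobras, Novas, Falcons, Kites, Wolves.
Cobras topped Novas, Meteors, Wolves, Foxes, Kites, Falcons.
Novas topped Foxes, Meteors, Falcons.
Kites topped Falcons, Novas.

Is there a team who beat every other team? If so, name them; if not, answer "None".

None

Highest win total is Rockets with 6 (out of 8 possible).
Rockets lost to Wolves, Falcons, so no team went undefeated.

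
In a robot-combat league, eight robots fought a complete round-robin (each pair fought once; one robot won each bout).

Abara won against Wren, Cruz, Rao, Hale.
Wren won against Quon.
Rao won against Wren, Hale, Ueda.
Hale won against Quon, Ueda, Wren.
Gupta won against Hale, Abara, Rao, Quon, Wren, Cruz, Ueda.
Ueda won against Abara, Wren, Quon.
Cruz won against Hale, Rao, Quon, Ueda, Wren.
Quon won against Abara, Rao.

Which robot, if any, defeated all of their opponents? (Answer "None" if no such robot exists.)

Gupta

Gupta has 7 wins out of 7 opponents — a perfect record.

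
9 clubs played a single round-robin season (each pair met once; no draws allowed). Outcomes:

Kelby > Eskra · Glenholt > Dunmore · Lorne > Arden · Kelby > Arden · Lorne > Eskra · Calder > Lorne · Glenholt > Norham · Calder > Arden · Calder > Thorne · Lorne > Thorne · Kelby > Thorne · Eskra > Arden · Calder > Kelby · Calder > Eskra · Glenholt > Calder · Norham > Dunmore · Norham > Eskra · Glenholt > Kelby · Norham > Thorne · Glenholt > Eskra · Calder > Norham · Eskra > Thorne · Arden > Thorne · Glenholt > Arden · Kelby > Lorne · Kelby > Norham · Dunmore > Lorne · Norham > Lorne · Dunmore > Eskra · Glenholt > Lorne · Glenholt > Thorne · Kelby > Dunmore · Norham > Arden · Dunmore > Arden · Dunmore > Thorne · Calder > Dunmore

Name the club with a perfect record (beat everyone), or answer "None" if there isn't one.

Glenholt

Glenholt has 8 wins out of 8 opponents — a perfect record.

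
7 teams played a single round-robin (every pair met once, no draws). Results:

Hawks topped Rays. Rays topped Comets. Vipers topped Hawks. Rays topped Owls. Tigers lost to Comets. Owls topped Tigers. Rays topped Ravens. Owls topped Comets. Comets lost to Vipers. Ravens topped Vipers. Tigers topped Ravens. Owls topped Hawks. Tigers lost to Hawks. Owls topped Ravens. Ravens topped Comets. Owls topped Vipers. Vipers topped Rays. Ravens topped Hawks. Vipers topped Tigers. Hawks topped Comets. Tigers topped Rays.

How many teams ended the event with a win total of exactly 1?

Win totals: Vipers 4, Owls 5, Tigers 2, Ravens 3, Hawks 3, Rays 3, Comets 1.
Exactly 1: Comets — 1 team.

1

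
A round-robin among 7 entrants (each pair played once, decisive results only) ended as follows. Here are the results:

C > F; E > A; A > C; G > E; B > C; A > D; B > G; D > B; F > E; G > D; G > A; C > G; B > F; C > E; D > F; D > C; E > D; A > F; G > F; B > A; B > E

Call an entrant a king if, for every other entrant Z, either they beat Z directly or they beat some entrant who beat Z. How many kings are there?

A reaches everyone (king).
B reaches everyone (king).
C cannot reach B in two steps.
D reaches everyone (king).
E cannot reach G in two steps.
F cannot reach B, C, G in two steps.
G reaches everyone (king).
Kings: A, B, D, G — 4.

4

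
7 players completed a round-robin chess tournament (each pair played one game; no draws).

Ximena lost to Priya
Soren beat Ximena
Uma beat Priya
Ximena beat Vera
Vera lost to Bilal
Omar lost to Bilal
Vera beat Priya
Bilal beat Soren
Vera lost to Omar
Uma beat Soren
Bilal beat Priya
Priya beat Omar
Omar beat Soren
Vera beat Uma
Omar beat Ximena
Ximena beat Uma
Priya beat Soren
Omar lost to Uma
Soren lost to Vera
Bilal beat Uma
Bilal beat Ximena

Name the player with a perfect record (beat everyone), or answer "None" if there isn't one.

Bilal

Bilal has 6 wins out of 6 opponents — a perfect record.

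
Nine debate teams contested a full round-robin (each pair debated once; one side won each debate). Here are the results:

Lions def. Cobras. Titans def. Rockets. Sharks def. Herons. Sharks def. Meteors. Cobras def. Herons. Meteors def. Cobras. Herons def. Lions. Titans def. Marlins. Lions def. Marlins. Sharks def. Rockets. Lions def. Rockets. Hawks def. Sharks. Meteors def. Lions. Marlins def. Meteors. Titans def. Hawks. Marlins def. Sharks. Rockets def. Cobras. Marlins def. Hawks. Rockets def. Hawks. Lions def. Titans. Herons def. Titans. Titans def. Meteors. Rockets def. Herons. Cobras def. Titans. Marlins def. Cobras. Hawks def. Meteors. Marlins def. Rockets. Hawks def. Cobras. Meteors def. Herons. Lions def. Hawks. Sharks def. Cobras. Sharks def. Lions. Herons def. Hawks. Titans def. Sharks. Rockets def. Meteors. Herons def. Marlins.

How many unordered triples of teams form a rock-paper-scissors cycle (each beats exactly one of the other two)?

Win totals: Sharks 5, Rockets 4, Lions 5, Titans 5, Meteors 3, Cobras 2, Marlins 5, Herons 4, Hawks 3.
A team with w wins dominates both others in C(w,2) triples; summing gives 10 + 6 + 10 + 10 + 3 + 1 + 10 + 6 + 3 = 59 transitive triples.
Total triples C(9,3) = 84, so cyclic triples = 84 − 59 = 25.

25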